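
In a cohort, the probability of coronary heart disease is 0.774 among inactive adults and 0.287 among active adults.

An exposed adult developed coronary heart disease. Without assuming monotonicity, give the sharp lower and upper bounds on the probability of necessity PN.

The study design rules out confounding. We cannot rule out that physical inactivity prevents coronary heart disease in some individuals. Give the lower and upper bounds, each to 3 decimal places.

Let p₁ = 0.774, p₀ = 0.287.
Under exogeneity alone the bounds on PN are max{0,(p₁−p₀)/p₁} ≤ PN ≤ min{1,(1−p₀)/p₁}.
  lower = (p₁ − p₀)/p₁ = 0.487 / 0.774 ≈ 0.6292
  upper = min{1, (1 − p₀)/p₁} = 0.713 / 0.774 ≈ 0.9212

0.629 ≤ PN ≤ 0.921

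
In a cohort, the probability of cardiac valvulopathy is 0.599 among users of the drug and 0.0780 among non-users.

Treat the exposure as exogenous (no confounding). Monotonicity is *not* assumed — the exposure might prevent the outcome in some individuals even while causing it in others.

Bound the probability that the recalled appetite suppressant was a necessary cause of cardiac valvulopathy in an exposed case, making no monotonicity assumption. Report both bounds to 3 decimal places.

Let p₁ = 0.599, p₀ = 0.078.
Under exogeneity alone the bounds on PN are max{0,(p₁−p₀)/p₁} ≤ PN ≤ min{1,(1−p₀)/p₁}.
  lower = (p₁ − p₀)/p₁ = 0.521 / 0.599 ≈ 0.8698
  upper = min{1, (1 − p₀)/p₁} = 0.922 / 0.599 ≈ 1.5392 → capped at 1

0.870 ≤ PN ≤ 1.000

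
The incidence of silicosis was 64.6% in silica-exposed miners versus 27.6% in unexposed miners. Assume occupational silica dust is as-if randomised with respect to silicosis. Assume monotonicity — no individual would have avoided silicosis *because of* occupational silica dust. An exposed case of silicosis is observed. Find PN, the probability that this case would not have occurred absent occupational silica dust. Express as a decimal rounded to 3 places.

p₁ = 0.646, p₀ = 0.276.
Under exogeneity and monotonicity, PN = (p₁ − p₀) / p₁.
PN = (0.646 − 0.276) / 0.646 = 0.37 / 0.646 ≈ 0.5728

PN ≈ 0.573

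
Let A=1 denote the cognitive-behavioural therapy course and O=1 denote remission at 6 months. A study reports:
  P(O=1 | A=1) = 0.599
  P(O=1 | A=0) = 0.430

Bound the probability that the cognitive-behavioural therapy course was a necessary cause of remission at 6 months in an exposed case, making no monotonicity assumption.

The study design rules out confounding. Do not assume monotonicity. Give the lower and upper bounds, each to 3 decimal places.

Let p₁ = 0.599, p₀ = 0.43.
Under exogeneity alone the bounds on PN are max{0,(p₁−p₀)/p₁} ≤ PN ≤ min{1,(1−p₀)/p₁}.
  lower = (p₁ − p₀)/p₁ = 0.169 / 0.599 ≈ 0.2821
  upper = min{1, (1 − p₀)/p₁} = 0.57 / 0.599 ≈ 0.9516

0.282 ≤ PN ≤ 0.952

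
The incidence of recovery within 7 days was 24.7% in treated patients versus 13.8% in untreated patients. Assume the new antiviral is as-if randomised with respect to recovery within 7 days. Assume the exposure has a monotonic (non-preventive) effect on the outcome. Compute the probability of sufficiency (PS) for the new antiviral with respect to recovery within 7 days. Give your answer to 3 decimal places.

PS ≈ 0.126

p₁ = 0.247, p₀ = 0.138.
Under exogeneity and monotonicity, PS = (p₁ − p₀) / (1 − p₀).
PS = (0.247 − 0.138) / (1 − 0.138) = 0.109 / 0.862 ≈ 0.1265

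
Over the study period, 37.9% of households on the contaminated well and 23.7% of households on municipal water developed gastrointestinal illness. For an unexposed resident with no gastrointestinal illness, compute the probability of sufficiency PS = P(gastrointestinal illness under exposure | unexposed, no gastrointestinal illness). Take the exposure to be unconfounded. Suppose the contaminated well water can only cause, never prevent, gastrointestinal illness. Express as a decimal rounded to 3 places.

p₁ = 0.379, p₀ = 0.237.
Under exogeneity and monotonicity, PS = (p₁ − p₀) / (1 − p₀).
PS = (0.379 − 0.237) / (1 − 0.237) = 0.142 / 0.763 ≈ 0.1861

PS ≈ 0.186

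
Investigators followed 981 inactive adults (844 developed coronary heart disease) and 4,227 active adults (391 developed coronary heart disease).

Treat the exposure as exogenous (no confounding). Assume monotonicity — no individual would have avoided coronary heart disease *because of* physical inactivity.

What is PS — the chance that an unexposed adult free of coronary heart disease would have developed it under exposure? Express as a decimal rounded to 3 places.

p₁ = P(outcome | exposed) = 844/981 = 0.86035
p₀ = P(outcome | unexposed) = 391/4227 = 0.092501
Under exogeneity and monotonicity, PS = (p₁ − p₀) / (1 − p₀).
PS = (0.86035 − 0.092501) / (1 − 0.092501) = 0.76785 / 0.9075 ≈ 0.8461

PS ≈ 0.846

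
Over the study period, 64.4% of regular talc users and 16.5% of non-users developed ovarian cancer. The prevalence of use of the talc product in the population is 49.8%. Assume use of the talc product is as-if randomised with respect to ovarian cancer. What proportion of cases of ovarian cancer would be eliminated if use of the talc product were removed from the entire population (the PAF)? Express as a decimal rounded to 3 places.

PAF ≈ 0.591

p₁ = 0.644, p₀ = 0.165.
Overall risk P(Y=1) = π·p₁ + (1−π)·p₀ = 0.498×0.644 + 0.502×0.165 = 0.40354.
Under exogeneity, PAF = [P(Y=1) − p₀] / P(Y=1).
PAF = (0.40354 − 0.165) / 0.40354 ≈ 0.5911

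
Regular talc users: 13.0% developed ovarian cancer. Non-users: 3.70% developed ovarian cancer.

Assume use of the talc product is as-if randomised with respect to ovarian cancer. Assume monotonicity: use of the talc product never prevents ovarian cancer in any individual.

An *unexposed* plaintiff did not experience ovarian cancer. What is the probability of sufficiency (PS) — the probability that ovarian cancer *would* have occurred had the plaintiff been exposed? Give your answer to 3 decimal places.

PS ≈ 0.097

p₁ = 0.13, p₀ = 0.037.
Under exogeneity and monotonicity, PS = (p₁ − p₀) / (1 − p₀).
PS = (0.13 − 0.037) / (1 − 0.037) = 0.093 / 0.963 ≈ 0.0966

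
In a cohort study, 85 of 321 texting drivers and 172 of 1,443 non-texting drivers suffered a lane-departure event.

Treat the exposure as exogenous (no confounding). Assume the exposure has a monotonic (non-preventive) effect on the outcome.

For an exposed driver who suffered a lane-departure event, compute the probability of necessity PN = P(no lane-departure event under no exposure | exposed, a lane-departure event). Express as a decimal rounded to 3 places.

p₁ = P(outcome | exposed) = 85/321 = 0.2648
p₀ = P(outcome | unexposed) = 172/1443 = 0.1192
Under exogeneity and monotonicity, PN = (p₁ − p₀) / p₁.
PN = (0.2648 − 0.1192) / 0.2648 = 0.1456 / 0.2648 ≈ 0.5499

PN ≈ 0.550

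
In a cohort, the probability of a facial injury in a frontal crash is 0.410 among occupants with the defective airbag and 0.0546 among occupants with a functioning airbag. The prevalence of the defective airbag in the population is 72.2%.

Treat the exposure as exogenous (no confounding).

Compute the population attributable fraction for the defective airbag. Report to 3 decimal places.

Let p₁ = 0.41, p₀ = 0.0546.
Overall risk P(Y=1) = π·p₁ + (1−π)·p₀ = 0.722×0.41 + 0.278×0.0546 = 0.3112.
Under exogeneity, PAF = [P(Y=1) − p₀] / P(Y=1).
PAF = (0.3112 − 0.0546) / 0.3112 ≈ 0.8245

PAF ≈ 0.825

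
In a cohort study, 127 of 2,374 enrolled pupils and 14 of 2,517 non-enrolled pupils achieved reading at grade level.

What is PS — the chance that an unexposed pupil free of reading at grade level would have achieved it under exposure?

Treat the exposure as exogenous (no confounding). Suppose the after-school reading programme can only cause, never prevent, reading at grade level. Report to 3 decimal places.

PS ≈ 0.048

p₁ = P(outcome | exposed) = 127/2374 = 0.053496
p₀ = P(outcome | unexposed) = 14/2517 = 0.0055622
Under exogeneity and monotonicity, PS = (p₁ − p₀) / (1 − p₀).
PS = (0.053496 − 0.0055622) / (1 − 0.0055622) = 0.047934 / 0.99444 ≈ 0.0482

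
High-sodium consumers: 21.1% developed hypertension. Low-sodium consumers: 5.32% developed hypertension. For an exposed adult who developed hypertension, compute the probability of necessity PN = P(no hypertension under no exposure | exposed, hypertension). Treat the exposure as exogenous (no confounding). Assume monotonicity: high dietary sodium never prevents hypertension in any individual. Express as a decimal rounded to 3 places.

p₁ = 0.211, p₀ = 0.0532.
Under exogeneity and monotonicity, PN = (p₁ − p₀) / p₁.
PN = (0.211 − 0.0532) / 0.211 = 0.1578 / 0.211 ≈ 0.7479

PN ≈ 0.748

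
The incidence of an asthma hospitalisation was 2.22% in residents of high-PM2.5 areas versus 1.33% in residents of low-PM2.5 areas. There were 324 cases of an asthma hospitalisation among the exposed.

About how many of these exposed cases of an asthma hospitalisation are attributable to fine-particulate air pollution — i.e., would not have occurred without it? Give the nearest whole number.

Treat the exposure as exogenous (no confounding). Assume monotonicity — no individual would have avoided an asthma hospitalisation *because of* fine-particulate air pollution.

about 130 cases

p₁ = 0.0222, p₀ = 0.0133.
PN = (p₁ − p₀)/p₁ = (0.0222 − 0.0133) / 0.0222 ≈ 0.40090.
Attributable cases ≈ PN × (exposed cases) = 0.40090 × 324 ≈ 129.89.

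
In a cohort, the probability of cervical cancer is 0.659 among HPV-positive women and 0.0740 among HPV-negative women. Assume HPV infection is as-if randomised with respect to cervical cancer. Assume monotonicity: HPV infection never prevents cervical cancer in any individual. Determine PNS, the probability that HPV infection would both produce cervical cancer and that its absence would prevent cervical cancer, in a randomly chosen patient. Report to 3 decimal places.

PNS ≈ 0.585

Let p₁ = 0.659, p₀ = 0.074.
Under exogeneity and monotonicity, PNS = p₁ − p₀.
PNS = 0.659 − 0.074 = 0.585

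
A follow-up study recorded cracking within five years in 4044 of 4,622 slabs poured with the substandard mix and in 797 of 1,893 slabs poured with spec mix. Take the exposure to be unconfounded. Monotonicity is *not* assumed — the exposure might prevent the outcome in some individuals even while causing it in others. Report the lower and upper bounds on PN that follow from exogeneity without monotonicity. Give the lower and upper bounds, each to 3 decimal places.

p₁ = P(outcome | exposed) = 4044/4622 = 0.87495
p₀ = P(outcome | unexposed) = 797/1893 = 0.42102
Under exogeneity alone the bounds on PN are max{0,(p₁−p₀)/p₁} ≤ PN ≤ min{1,(1−p₀)/p₁}.
  lower = (p₁ − p₀)/p₁ = 0.45392 / 0.87495 ≈ 0.5188
  upper = min{1, (1 − p₀)/p₁} = 0.57898 / 0.87495 ≈ 0.6617

0.519 ≤ PN ≤ 0.662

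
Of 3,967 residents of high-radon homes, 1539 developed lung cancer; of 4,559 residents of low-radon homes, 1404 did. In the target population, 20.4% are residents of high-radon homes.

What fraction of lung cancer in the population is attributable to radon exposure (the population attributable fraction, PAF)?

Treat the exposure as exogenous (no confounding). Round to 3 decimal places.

PAF ≈ 0.050

p₁ = P(outcome | exposed) = 1539/3967 = 0.38795
p₀ = P(outcome | unexposed) = 1404/4559 = 0.30796
Overall risk P(Y=1) = π·p₁ + (1−π)·p₀ = 0.204×0.38795 + 0.796×0.30796 = 0.32428.
Under exogeneity, PAF = [P(Y=1) − p₀] / P(Y=1).
PAF = (0.32428 − 0.30796) / 0.32428 ≈ 0.0503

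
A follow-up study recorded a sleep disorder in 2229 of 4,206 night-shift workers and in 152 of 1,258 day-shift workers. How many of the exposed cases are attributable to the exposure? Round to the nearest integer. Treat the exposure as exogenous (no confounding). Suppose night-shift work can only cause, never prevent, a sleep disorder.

p₁ = P(outcome | exposed) = 2229/4206 = 0.52996
p₀ = P(outcome | unexposed) = 152/1258 = 0.12083
PN = (p₁ − p₀)/p₁ = (0.52996 − 0.12083) / 0.52996 ≈ 0.77201.
Attributable cases ≈ PN × (exposed cases) = 0.77201 × 2229 ≈ 1720.80.

about 1721 cases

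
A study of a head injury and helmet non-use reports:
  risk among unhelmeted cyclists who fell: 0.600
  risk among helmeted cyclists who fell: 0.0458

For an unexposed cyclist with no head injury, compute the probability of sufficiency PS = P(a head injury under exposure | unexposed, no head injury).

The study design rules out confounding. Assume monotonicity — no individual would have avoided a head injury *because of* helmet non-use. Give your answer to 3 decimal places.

Let p₁ = 0.6, p₀ = 0.0458.
Under exogeneity and monotonicity, PS = (p₁ − p₀) / (1 − p₀).
PS = (0.6 − 0.0458) / (1 − 0.0458) = 0.5542 / 0.9542 ≈ 0.5808

PS ≈ 0.581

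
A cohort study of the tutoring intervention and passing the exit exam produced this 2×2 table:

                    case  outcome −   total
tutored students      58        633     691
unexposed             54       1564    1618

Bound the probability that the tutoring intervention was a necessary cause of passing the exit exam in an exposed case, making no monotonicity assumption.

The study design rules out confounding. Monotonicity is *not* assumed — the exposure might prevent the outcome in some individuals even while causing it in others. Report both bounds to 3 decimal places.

p₁ = P(outcome | exposed) = 58/691 = 0.083936
p₀ = P(outcome | unexposed) = 54/1618 = 0.033375
Under exogeneity alone the bounds on PN are max{0,(p₁−p₀)/p₁} ≤ PN ≤ min{1,(1−p₀)/p₁}.
  lower = (p₁ − p₀)/p₁ = 0.050562 / 0.083936 ≈ 0.6024
  upper = min{1, (1 − p₀)/p₁} = 0.96663 / 0.083936 ≈ 11.5162 → capped at 1

0.602 ≤ PN ≤ 1.000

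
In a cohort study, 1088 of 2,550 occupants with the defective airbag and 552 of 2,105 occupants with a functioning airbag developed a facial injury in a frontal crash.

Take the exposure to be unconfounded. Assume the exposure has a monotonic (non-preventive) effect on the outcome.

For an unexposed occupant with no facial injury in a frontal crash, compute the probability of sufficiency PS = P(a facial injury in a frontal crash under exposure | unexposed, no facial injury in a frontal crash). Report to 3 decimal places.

PS ≈ 0.223

p₁ = P(outcome | exposed) = 1088/2550 = 0.42667
p₀ = P(outcome | unexposed) = 552/2105 = 0.26223
Under exogeneity and monotonicity, PS = (p₁ − p₀) / (1 − p₀).
PS = (0.42667 − 0.26223) / (1 − 0.26223) = 0.16443 / 0.73777 ≈ 0.2229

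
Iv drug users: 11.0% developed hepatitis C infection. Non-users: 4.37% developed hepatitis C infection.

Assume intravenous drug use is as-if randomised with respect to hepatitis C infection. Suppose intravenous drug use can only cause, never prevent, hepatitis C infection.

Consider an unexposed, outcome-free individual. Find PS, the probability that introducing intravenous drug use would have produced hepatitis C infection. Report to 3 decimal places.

p₁ = 0.11, p₀ = 0.0437.
Under exogeneity and monotonicity, PS = (p₁ − p₀) / (1 − p₀).
PS = (0.11 − 0.0437) / (1 − 0.0437) = 0.0663 / 0.9563 ≈ 0.0693

PS ≈ 0.069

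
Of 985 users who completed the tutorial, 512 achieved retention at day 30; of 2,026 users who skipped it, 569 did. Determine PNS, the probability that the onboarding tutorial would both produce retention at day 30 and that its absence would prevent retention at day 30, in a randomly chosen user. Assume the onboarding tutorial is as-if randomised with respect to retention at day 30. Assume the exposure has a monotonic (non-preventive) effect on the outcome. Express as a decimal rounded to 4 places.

PNS ≈ 0.2389

p₁ = P(outcome | exposed) = 512/985 = 0.5198
p₀ = P(outcome | unexposed) = 569/2026 = 0.28085
Under exogeneity and monotonicity, PNS = p₁ − p₀.
PNS = 0.5198 − 0.28085 = 0.23895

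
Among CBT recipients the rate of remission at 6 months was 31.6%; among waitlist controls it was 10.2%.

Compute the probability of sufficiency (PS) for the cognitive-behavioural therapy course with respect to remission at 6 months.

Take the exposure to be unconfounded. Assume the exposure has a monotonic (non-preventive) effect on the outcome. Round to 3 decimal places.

PS ≈ 0.238

p₁ = 0.316, p₀ = 0.102.
Under exogeneity and monotonicity, PS = (p₁ − p₀) / (1 − p₀).
PS = (0.316 − 0.102) / (1 − 0.102) = 0.214 / 0.898 ≈ 0.2383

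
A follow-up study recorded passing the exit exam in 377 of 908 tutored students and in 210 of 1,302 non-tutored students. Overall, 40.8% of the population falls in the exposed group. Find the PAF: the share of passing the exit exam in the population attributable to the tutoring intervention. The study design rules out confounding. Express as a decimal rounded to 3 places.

p₁ = P(outcome | exposed) = 377/908 = 0.4152
p₀ = P(outcome | unexposed) = 210/1302 = 0.16129
Overall risk P(Y=1) = π·p₁ + (1−π)·p₀ = 0.408×0.4152 + 0.592×0.16129 = 0.26488.
Under exogeneity, PAF = [P(Y=1) − p₀] / P(Y=1).
PAF = (0.26488 − 0.16129) / 0.26488 ≈ 0.3911

PAF ≈ 0.391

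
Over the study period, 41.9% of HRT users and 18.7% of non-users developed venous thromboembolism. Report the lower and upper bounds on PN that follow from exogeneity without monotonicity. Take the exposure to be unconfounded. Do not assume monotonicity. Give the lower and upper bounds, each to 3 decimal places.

p₁ = 0.419, p₀ = 0.187.
Under exogeneity alone the bounds on PN are max{0,(p₁−p₀)/p₁} ≤ PN ≤ min{1,(1−p₀)/p₁}.
  lower = (p₁ − p₀)/p₁ = 0.232 / 0.419 ≈ 0.5537
  upper = min{1, (1 − p₀)/p₁} = 0.813 / 0.419 ≈ 1.9403 → capped at 1

0.554 ≤ PN ≤ 1.000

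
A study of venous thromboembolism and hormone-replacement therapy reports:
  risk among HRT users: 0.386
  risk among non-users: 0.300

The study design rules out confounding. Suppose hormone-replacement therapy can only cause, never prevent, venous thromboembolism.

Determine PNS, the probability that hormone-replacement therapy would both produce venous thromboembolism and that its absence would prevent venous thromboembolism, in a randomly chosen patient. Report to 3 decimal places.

PNS ≈ 0.086

Let p₁ = 0.386, p₀ = 0.3.
Under exogeneity and monotonicity, PNS = p₁ − p₀.
PNS = 0.386 − 0.3 = 0.086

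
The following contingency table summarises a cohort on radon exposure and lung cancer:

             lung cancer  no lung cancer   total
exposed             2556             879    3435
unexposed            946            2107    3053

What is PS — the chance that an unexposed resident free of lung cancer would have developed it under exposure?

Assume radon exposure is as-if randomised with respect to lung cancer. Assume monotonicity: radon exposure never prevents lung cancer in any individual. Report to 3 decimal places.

p₁ = P(outcome | exposed) = 2556/3435 = 0.7441
p₀ = P(outcome | unexposed) = 946/3053 = 0.30986
Under exogeneity and monotonicity, PS = (p₁ − p₀) / (1 − p₀).
PS = (0.7441 − 0.30986) / (1 − 0.30986) = 0.43425 / 0.69014 ≈ 0.6292

PS ≈ 0.629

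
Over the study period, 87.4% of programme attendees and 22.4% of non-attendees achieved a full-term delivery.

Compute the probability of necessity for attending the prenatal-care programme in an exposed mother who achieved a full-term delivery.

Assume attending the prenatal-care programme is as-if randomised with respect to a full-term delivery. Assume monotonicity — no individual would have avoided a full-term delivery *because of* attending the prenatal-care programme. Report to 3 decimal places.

PN ≈ 0.744

p₁ = 0.874, p₀ = 0.224.
Under exogeneity and monotonicity, PN = (p₁ − p₀) / p₁.
PN = (0.874 − 0.224) / 0.874 = 0.65 / 0.874 ≈ 0.7437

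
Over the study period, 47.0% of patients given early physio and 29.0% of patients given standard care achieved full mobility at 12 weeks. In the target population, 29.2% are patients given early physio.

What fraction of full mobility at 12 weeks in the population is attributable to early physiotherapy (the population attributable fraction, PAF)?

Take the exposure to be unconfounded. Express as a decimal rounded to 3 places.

p₁ = 0.47, p₀ = 0.29.
Overall risk P(Y=1) = π·p₁ + (1−π)·p₀ = 0.292×0.47 + 0.708×0.29 = 0.34256.
Under exogeneity, PAF = [P(Y=1) − p₀] / P(Y=1).
PAF = (0.34256 − 0.29) / 0.34256 ≈ 0.1534

PAF ≈ 0.153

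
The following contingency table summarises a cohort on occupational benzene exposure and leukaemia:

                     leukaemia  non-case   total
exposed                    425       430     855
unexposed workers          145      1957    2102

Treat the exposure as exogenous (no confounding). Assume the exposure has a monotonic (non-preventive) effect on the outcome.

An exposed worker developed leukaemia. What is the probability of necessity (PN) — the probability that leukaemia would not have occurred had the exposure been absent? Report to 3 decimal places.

PN ≈ 0.861

p₁ = P(outcome | exposed) = 425/855 = 0.49708
p₀ = P(outcome | unexposed) = 145/2102 = 0.068982
Under exogeneity and monotonicity, PN = (p₁ − p₀)/p₁.
PN = (0.49708 − 0.068982) / 0.49708 ≈ 0.8612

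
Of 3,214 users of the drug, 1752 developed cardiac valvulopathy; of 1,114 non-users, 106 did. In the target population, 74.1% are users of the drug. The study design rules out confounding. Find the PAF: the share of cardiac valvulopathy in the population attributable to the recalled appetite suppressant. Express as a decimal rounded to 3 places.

PAF ≈ 0.778

p₁ = P(outcome | exposed) = 1752/3214 = 0.54512
p₀ = P(outcome | unexposed) = 106/1114 = 0.095153
Overall risk P(Y=1) = π·p₁ + (1−π)·p₀ = 0.741×0.54512 + 0.259×0.095153 = 0.42857.
Under exogeneity, PAF = [P(Y=1) − p₀] / P(Y=1).
PAF = (0.42857 − 0.095153) / 0.42857 ≈ 0.7780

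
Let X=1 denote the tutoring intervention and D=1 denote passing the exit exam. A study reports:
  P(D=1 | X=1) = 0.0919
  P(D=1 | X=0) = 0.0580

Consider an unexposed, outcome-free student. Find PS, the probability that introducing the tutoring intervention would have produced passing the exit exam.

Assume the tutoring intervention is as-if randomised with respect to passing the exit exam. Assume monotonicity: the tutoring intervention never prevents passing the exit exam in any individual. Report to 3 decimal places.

PS ≈ 0.036

Let p₁ = 0.0919, p₀ = 0.058.
Under exogeneity and monotonicity, PS = (p₁ − p₀) / (1 − p₀).
PS = (0.0919 − 0.058) / (1 − 0.058) = 0.0339 / 0.942 ≈ 0.0360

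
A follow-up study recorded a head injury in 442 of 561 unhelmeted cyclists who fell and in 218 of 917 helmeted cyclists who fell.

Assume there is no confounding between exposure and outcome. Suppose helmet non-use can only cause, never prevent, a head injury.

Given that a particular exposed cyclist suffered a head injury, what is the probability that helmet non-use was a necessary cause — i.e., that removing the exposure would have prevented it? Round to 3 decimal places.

PN ≈ 0.698

p₁ = P(outcome | exposed) = 442/561 = 0.78788
p₀ = P(outcome | unexposed) = 218/917 = 0.23773
Under exogeneity and monotonicity, PN = (p₁ − p₀) / p₁.
PN = (0.78788 − 0.23773) / 0.78788 = 0.55015 / 0.78788 ≈ 0.6983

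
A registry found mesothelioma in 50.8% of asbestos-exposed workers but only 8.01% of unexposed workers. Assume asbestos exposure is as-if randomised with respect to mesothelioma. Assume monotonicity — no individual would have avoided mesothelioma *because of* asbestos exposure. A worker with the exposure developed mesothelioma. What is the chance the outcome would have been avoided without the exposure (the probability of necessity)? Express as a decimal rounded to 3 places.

p₁ = 0.508, p₀ = 0.0801.
Under exogeneity and monotonicity, PN = (p₁ − p₀) / p₁.
PN = (0.508 − 0.0801) / 0.508 = 0.4279 / 0.508 ≈ 0.8423

PN ≈ 0.842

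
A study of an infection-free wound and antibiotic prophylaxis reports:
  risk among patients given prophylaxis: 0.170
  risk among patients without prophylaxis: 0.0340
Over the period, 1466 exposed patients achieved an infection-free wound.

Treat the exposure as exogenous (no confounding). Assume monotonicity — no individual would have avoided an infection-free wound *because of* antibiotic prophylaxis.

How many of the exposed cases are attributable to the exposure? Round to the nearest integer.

about 1173 cases

Let p₁ = 0.17, p₀ = 0.034.
PN = (p₁ − p₀)/p₁ = (0.17 − 0.034) / 0.17 ≈ 0.80000.
Attributable cases ≈ PN × (exposed cases) = 0.80000 × 1466 ≈ 1172.80.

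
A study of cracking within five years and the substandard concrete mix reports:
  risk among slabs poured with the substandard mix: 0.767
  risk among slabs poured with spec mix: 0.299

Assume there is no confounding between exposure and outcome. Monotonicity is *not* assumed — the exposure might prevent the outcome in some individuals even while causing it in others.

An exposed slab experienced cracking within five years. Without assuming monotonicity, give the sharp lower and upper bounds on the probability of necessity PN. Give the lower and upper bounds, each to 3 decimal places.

0.610 ≤ PN ≤ 0.914

Let p₁ = 0.767, p₀ = 0.299.
Under exogeneity alone the bounds on PN are max{0,(p₁−p₀)/p₁} ≤ PN ≤ min{1,(1−p₀)/p₁}.
  lower = (p₁ − p₀)/p₁ = 0.468 / 0.767 ≈ 0.6102
  upper = min{1, (1 − p₀)/p₁} = 0.701 / 0.767 ≈ 0.9140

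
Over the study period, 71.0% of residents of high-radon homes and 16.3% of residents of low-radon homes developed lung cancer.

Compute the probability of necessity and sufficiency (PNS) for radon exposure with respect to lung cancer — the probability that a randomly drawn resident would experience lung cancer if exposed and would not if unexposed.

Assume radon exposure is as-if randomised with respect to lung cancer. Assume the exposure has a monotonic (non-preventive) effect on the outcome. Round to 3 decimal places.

p₁ = 0.71, p₀ = 0.163.
Under exogeneity and monotonicity, PNS = p₁ − p₀.
PNS = 0.71 − 0.163 = 0.547

PNS ≈ 0.547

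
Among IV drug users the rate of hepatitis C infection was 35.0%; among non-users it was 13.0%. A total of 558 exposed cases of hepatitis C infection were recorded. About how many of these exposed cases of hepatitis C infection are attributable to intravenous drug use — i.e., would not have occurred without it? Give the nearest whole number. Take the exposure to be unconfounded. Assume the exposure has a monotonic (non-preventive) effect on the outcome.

p₁ = 0.35, p₀ = 0.13.
PN = (p₁ − p₀)/p₁ = (0.35 − 0.13) / 0.35 ≈ 0.62857.
Attributable cases ≈ PN × (exposed cases) = 0.62857 × 558 ≈ 350.74.

about 351 cases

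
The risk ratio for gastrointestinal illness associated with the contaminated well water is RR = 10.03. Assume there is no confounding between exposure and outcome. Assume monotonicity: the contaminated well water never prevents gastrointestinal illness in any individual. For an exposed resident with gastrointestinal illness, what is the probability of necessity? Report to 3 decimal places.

Under exogeneity and monotonicity, PN = (RR − 1) / RR = 1 − 1/RR.
PN = (10.03 − 1) / 10.03 = 9.03 / 10.03 ≈ 0.9003

PN ≈ 0.900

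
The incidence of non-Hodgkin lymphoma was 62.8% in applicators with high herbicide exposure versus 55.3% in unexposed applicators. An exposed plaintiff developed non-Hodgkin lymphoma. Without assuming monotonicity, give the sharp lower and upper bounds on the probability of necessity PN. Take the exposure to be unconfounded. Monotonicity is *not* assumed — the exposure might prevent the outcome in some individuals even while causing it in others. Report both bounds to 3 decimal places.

p₁ = 0.628, p₀ = 0.553.
Under exogeneity alone the bounds on PN are max{0,(p₁−p₀)/p₁} ≤ PN ≤ min{1,(1−p₀)/p₁}.
  lower = (p₁ − p₀)/p₁ = 0.075 / 0.628 ≈ 0.1194
  upper = min{1, (1 − p₀)/p₁} = 0.447 / 0.628 ≈ 0.7118

0.119 ≤ PN ≤ 0.712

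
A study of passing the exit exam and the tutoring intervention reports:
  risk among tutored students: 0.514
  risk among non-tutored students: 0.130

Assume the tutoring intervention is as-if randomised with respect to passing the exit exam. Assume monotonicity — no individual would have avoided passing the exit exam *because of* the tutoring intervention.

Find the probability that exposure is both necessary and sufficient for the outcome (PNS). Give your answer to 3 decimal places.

Let p₁ = 0.514, p₀ = 0.13.
Under exogeneity and monotonicity, PNS = p₁ − p₀.
PNS = 0.514 − 0.13 = 0.384

PNS ≈ 0.384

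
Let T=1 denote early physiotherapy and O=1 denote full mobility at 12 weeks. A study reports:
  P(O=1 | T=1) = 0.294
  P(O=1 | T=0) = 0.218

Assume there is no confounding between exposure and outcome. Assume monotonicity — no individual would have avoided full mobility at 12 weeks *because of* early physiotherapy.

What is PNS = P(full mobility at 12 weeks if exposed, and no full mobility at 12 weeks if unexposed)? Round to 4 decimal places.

Let p₁ = 0.294, p₀ = 0.218.
Under exogeneity and monotonicity, PNS = p₁ − p₀.
PNS = 0.294 − 0.218 = 0.076

PNS ≈ 0.0760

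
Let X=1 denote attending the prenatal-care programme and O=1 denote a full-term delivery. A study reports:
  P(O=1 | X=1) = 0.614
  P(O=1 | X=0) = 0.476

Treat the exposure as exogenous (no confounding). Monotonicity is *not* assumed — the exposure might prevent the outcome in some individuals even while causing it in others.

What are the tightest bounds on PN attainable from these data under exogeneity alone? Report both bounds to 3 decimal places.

Let p₁ = 0.614, p₀ = 0.476.
Under exogeneity alone the bounds on PN are max{0,(p₁−p₀)/p₁} ≤ PN ≤ min{1,(1−p₀)/p₁}.
  lower = (p₁ − p₀)/p₁ = 0.138 / 0.614 ≈ 0.2248
  upper = min{1, (1 − p₀)/p₁} = 0.524 / 0.614 ≈ 0.8534

0.225 ≤ PN ≤ 0.853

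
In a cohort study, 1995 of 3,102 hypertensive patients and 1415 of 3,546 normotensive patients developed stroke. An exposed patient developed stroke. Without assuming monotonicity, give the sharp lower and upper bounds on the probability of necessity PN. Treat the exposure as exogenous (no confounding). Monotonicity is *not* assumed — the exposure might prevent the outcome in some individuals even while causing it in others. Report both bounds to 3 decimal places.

p₁ = P(outcome | exposed) = 1995/3102 = 0.64313
p₀ = P(outcome | unexposed) = 1415/3546 = 0.39904
Under exogeneity alone the bounds on PN are max{0,(p₁−p₀)/p₁} ≤ PN ≤ min{1,(1−p₀)/p₁}.
  lower = (p₁ − p₀)/p₁ = 0.24409 / 0.64313 ≈ 0.3795
  upper = min{1, (1 − p₀)/p₁} = 0.60096 / 0.64313 ≈ 0.9344

0.380 ≤ PN ≤ 0.934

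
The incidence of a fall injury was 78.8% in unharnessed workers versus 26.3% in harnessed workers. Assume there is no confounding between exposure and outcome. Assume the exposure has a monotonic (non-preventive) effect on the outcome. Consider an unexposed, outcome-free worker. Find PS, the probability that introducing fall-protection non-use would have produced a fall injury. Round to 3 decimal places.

p₁ = 0.788, p₀ = 0.263.
Under exogeneity and monotonicity, PS = (p₁ − p₀) / (1 − p₀).
PS = (0.788 − 0.263) / (1 − 0.263) = 0.525 / 0.737 ≈ 0.7123

PS ≈ 0.712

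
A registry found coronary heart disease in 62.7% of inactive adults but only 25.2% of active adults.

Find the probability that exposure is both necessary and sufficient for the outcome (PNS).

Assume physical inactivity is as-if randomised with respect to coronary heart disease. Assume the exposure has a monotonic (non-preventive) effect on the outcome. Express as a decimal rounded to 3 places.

p₁ = 0.627, p₀ = 0.252.
Under exogeneity and monotonicity, PNS = p₁ − p₀.
PNS = 0.627 − 0.252 = 0.375

PNS ≈ 0.375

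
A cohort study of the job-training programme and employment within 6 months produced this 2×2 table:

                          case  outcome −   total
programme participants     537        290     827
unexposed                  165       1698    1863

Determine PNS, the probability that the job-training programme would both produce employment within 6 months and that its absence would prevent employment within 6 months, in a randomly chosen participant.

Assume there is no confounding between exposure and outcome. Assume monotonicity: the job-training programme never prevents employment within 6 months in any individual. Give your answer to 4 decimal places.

p₁ = P(outcome | exposed) = 537/827 = 0.64933
p₀ = P(outcome | unexposed) = 165/1863 = 0.088567
Under exogeneity and monotonicity, PNS = p₁ − p₀.
PNS = 0.64933 − 0.088567 = 0.56077

PNS ≈ 0.5608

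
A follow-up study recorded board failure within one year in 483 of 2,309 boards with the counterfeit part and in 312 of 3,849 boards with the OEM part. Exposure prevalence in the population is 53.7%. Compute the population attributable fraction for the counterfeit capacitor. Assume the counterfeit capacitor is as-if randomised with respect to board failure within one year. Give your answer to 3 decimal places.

p₁ = P(outcome | exposed) = 483/2309 = 0.20918
p₀ = P(outcome | unexposed) = 312/3849 = 0.08106
Overall risk P(Y=1) = π·p₁ + (1−π)·p₀ = 0.537×0.20918 + 0.463×0.08106 = 0.14986.
Under exogeneity, PAF = [P(Y=1) − p₀] / P(Y=1).
PAF = (0.14986 − 0.08106) / 0.14986 ≈ 0.4591

PAF ≈ 0.459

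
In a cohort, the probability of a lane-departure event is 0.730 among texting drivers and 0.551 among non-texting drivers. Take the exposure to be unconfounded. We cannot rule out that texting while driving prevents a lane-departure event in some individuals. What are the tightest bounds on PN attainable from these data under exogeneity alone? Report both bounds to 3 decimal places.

0.245 ≤ PN ≤ 0.615

Let p₁ = 0.73, p₀ = 0.551.
Under exogeneity alone the bounds on PN are max{0,(p₁−p₀)/p₁} ≤ PN ≤ min{1,(1−p₀)/p₁}.
  lower = (p₁ − p₀)/p₁ = 0.179 / 0.73 ≈ 0.2452
  upper = min{1, (1 − p₀)/p₁} = 0.449 / 0.73 ≈ 0.6151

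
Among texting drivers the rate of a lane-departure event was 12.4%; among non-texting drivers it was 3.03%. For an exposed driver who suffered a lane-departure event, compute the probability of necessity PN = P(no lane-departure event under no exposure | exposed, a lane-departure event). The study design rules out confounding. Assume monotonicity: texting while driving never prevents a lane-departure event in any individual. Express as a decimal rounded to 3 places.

p₁ = 0.124, p₀ = 0.0303.
Under exogeneity and monotonicity, PN = (p₁ − p₀) / p₁.
PN = (0.124 − 0.0303) / 0.124 = 0.0937 / 0.124 ≈ 0.7556

PN ≈ 0.756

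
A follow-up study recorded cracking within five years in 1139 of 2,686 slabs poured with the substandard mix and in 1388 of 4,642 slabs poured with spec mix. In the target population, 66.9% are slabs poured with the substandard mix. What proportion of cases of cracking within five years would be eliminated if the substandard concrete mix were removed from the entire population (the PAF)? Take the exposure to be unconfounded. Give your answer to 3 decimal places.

PAF ≈ 0.219

p₁ = P(outcome | exposed) = 1139/2686 = 0.42405
p₀ = P(outcome | unexposed) = 1388/4642 = 0.29901
Overall risk P(Y=1) = π·p₁ + (1−π)·p₀ = 0.669×0.42405 + 0.331×0.29901 = 0.38266.
Under exogeneity, PAF = [P(Y=1) − p₀] / P(Y=1).
PAF = (0.38266 − 0.29901) / 0.38266 ≈ 0.2186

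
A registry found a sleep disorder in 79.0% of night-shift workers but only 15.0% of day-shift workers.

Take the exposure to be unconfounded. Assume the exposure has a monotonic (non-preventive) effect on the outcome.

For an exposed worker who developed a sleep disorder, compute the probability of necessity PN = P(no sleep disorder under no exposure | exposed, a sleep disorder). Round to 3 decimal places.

PN ≈ 0.810

p₁ = 0.79, p₀ = 0.15.
Under exogeneity and monotonicity, PN = (p₁ − p₀) / p₁.
PN = (0.79 − 0.15) / 0.79 = 0.64 / 0.79 ≈ 0.8101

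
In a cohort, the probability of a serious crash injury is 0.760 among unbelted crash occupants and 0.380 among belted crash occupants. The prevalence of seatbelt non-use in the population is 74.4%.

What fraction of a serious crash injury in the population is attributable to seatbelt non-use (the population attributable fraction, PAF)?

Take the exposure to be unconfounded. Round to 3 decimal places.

PAF ≈ 0.427

Let p₁ = 0.76, p₀ = 0.38.
Overall risk P(Y=1) = π·p₁ + (1−π)·p₀ = 0.744×0.76 + 0.256×0.38 = 0.66272.
Under exogeneity, PAF = [P(Y=1) − p₀] / P(Y=1).
PAF = (0.66272 − 0.38) / 0.66272 ≈ 0.4266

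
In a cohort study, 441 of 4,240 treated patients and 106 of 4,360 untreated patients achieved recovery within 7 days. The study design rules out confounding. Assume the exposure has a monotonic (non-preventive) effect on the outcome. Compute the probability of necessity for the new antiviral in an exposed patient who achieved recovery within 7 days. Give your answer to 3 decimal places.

PN ≈ 0.766

p₁ = P(outcome | exposed) = 441/4240 = 0.10401
p₀ = P(outcome | unexposed) = 106/4360 = 0.024312
Under exogeneity and monotonicity, PN = (p₁ − p₀) / p₁.
PN = (0.10401 − 0.024312) / 0.10401 = 0.079698 / 0.10401 ≈ 0.7663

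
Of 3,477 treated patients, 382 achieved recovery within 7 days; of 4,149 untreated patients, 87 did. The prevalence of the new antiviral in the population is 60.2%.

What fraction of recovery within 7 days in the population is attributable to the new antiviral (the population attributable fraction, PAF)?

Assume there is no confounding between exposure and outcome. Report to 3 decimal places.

p₁ = P(outcome | exposed) = 382/3477 = 0.10986
p₀ = P(outcome | unexposed) = 87/4149 = 0.020969
Overall risk P(Y=1) = π·p₁ + (1−π)·p₀ = 0.602×0.10986 + 0.398×0.020969 = 0.074484.
Under exogeneity, PAF = [P(Y=1) − p₀] / P(Y=1).
PAF = (0.074484 − 0.020969) / 0.074484 ≈ 0.7185

PAF ≈ 0.718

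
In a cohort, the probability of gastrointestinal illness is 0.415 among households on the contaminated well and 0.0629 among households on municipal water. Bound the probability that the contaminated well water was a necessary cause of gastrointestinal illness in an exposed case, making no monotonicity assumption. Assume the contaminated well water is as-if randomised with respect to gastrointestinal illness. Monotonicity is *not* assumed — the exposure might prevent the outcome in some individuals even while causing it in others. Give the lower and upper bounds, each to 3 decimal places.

Let p₁ = 0.415, p₀ = 0.0629.
Under exogeneity alone the bounds on PN are max{0,(p₁−p₀)/p₁} ≤ PN ≤ min{1,(1−p₀)/p₁}.
  lower = (p₁ − p₀)/p₁ = 0.3521 / 0.415 ≈ 0.8484
  upper = min{1, (1 − p₀)/p₁} = 0.9371 / 0.415 ≈ 2.2581 → capped at 1

0.848 ≤ PN ≤ 1.000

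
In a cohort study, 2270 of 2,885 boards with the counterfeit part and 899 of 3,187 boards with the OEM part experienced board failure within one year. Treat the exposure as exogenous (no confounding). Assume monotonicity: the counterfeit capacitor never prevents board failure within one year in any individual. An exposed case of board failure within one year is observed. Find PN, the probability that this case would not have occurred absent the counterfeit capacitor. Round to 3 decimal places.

PN ≈ 0.641

p₁ = P(outcome | exposed) = 2270/2885 = 0.78683
p₀ = P(outcome | unexposed) = 899/3187 = 0.28208
Under exogeneity and monotonicity, PN = (p₁ − p₀) / p₁.
PN = (0.78683 − 0.28208) / 0.78683 = 0.50474 / 0.78683 ≈ 0.6415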